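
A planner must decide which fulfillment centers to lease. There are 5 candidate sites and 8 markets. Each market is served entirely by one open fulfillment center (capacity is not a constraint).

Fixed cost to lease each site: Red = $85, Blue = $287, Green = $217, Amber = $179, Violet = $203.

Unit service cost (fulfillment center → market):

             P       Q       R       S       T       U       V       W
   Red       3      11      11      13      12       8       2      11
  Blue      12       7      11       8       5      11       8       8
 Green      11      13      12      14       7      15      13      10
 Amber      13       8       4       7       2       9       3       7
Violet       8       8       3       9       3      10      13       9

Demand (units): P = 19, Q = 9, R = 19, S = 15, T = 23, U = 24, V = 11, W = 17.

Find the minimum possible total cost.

Minimum total cost: 953

For any fixed open set, each market goes to its cheapest open site; total = fixed + service.
{Red, Amber}: P→Red 3·19=57, Q→Amber 8·9=72, R→Amber 4·19=76, S→Amber 7·15=105, T→Amber 2·23=46, U→Red 8·24=192, V→Red 2·11=22, W→Amber 7·17=119. Service 689; fixed 264; total 953.
{Red, Violet}: service 757 + fixed 288 = 1045
{Amber}: P→Amber 13·19=247, Q→Amber 8·9=72, R→Amber 4·19=76, S→Amber 7·15=105, T→Amber 2·23=46, U→Amber 9·24=216, V→Amber 3·11=33, W→Amber 7·17=119. Service 914; fixed 179; total 1093.
{Red, Blue, Green, Amber, Violet}: service 661 + fixed 971 = 1632
No other subset beats 953.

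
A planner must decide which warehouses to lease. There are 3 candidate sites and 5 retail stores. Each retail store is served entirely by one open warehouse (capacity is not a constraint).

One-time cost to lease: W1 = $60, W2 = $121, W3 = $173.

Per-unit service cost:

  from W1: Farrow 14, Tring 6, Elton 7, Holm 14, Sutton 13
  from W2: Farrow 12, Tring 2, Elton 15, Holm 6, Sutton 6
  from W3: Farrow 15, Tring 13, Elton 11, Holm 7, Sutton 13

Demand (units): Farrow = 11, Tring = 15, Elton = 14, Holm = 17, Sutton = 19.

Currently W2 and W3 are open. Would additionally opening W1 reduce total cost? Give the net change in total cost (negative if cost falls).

Current service cost with {W2, W3}: 532.
Adding W1: each retail store re-picks its cheapest; new service cost 476, saving 56.
Extra fixed cost: 60. Net change = 60 − 56 = 4.
(Totals: 826 → 830.)

No — net change +4 (cost rises by 4).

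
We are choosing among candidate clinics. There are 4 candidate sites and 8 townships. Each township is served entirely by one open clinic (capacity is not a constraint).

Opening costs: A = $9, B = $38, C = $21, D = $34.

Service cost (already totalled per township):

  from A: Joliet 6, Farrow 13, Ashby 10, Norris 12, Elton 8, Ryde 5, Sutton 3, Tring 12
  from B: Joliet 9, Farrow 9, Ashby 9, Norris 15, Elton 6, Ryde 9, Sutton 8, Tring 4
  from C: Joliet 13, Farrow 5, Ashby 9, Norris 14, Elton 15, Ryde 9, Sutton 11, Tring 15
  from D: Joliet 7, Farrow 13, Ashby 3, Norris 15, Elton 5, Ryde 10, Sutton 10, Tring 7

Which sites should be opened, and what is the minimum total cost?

Open A only; minimum total cost 78.

For any fixed open set, each township goes to its cheapest open site; total = fixed + service.
{A}: Joliet→A 6, Farrow→A 13, Ashby→A 10, Norris→A 12, Elton→A 8, Ryde→A 5, Sutton→A 3, Tring→A 12. Service 69; fixed 9; total 78.
{A, C}: Joliet→A 6, Farrow→C 5, Ashby→C 9, Norris→A 12, Elton→A 8, Ryde→A 5, Sutton→A 3, Tring→A 12. Service 60; fixed 30; total 90.
{A, D}: Joliet→A 6, Farrow→A 13, Ashby→D 3, Norris→A 12, Elton→D 5, Ryde→A 5, Sutton→A 3, Tring→D 7. Service 54; fixed 43; total 97.
{A, B, C, D}: service 43 + fixed 102 = 145
(All 15 nonempty subsets were checked; A only is lowest.)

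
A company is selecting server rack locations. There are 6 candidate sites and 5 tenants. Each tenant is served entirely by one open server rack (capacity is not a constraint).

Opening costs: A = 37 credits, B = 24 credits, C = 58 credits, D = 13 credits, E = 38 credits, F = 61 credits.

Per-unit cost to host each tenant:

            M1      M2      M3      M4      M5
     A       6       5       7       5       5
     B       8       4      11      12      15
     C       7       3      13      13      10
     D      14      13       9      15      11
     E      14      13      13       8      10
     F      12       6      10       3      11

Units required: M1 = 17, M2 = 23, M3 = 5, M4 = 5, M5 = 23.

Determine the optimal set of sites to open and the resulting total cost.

For any fixed open set, each tenant goes to its cheapest open site; total = fixed + service.
{A}: M1→A 6·17=102, M2→A 5·23=115, M3→A 7·5=35, M4→A 5·5=25, M5→A 5·23=115. Service 392; fixed 37; total 429.
{A, B}: service 369 + fixed 61 = 430
{A, C}: M1→A 6·17=102, M2→C 3·23=69, M3→A 7·5=35, M4→A 5·5=25, M5→A 5·23=115. Service 346; fixed 95; total 441.
{A, B, C, D, E, F}: service 336 + fixed 231 = 567
No other subset beats 429.

Open A only; minimum total cost 429.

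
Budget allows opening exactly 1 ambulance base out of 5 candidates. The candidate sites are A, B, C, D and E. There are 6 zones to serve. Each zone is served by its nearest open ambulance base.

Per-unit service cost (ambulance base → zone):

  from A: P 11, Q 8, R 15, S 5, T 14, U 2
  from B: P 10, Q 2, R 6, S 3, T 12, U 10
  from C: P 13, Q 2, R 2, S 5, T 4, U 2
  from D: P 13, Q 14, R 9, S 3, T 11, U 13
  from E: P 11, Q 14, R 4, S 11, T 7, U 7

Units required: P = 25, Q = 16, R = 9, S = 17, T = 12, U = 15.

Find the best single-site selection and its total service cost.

With exactly 1 open, each zone uses its cheapest among the chosen.
{C}: P→C 13·25=325, Q→C 2·16=32, R→C 2·9=18, S→C 5·17=85, T→C 4·12=48, U→C 2·15=30. Service cost 538.
{B}: service cost 681
{A}: service cost 821
Among all 5 size-1 choices, {C} is lowest.

Choose C only; total service cost 538.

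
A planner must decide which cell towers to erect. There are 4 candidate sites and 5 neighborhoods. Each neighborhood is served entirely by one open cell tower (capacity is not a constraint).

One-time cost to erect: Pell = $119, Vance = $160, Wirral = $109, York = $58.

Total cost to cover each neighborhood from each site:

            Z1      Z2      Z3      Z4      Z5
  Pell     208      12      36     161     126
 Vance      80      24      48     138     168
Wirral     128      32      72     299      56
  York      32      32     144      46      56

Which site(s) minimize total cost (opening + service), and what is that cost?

For any fixed open set, each neighborhood goes to its cheapest open site; total = fixed + service.
{Pell, York}: Z1→York 32, Z2→Pell 12, Z3→Pell 36, Z4→York 46, Z5→York 56. Service 182; fixed 177; total 359.
{York}: Z1→York 32, Z2→York 32, Z3→York 144, Z4→York 46, Z5→York 56. Service 310; fixed 58; total 368.
{Wirral, York}: service 238 + fixed 167 = 405
{Pell, Vance, Wirral, York}: Z1→York 32, Z2→Pell 12, Z3→Pell 36, Z4→York 46, Z5→Wirral 56. Service 182; fixed 446; total 628.
No other subset beats 359.

Open Pell and York; minimum total cost 359.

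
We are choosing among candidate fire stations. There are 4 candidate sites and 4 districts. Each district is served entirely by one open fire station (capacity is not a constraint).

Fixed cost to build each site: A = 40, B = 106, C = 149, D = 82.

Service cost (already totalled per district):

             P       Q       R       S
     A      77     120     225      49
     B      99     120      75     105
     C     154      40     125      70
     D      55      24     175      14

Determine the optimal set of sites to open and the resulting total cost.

Open D only; minimum total cost 350.

For any fixed open set, each district goes to its cheapest open site; total = fixed + service.
{D}: P→D 55, Q→D 24, R→D 175, S→D 14. Service 268; fixed 82; total 350.
{B, D}: P→D 55, Q→D 24, R→B 75, S→D 14. Service 168; fixed 188; total 356.
{A, D}: service 268 + fixed 122 = 390
{A, B, C, D}: service 168 + fixed 377 = 545
(All 15 nonempty subsets were checked; D only is lowest.)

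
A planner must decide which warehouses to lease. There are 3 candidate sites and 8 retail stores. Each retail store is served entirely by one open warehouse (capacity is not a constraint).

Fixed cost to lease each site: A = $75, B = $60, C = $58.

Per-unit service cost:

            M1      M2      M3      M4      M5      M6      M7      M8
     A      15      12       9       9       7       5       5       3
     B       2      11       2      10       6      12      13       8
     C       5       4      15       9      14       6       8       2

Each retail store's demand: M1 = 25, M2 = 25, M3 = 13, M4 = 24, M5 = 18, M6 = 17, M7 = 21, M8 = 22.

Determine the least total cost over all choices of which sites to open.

Minimum total cost: 927

For any fixed open set, each retail store goes to its cheapest open site; total = fixed + service.
{A, B, C}: M1→B 2·25=50, M2→C 4·25=100, M3→B 2·13=26, M4→A 9·24=216, M5→B 6·18=108, M6→A 5·17=85, M7→A 5·21=105, M8→C 2·22=44. Service 734; fixed 193; total 927.
{B, C}: M1→B 2·25=50, M2→C 4·25=100, M3→B 2·13=26, M4→C 9·24=216, M5→B 6·18=108, M6→C 6·17=102, M7→C 8·21=168, M8→C 2·22=44. Service 814; fixed 118; total 932.
{A, C}: service 918 + fixed 133 = 1051
{C}: service 1202 + fixed 58 = 1260
No other subset beats 927.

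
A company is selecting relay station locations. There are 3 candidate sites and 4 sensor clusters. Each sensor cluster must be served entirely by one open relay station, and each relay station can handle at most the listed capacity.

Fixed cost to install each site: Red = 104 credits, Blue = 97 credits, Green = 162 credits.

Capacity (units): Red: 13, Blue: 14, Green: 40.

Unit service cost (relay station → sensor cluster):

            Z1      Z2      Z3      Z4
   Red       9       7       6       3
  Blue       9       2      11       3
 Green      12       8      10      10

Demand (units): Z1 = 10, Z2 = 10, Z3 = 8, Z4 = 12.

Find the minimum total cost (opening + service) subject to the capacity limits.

Open {Green}: Z1→Green 12·10=120, Z2→Green 8·10=80, Z3→Green 10·8=80, Z4→Green 10·12=120.
Loads: Green carries 40/40. Service 400; fixed 162; total 562.
Next best feasible plan costs 575.

Minimum total cost: 562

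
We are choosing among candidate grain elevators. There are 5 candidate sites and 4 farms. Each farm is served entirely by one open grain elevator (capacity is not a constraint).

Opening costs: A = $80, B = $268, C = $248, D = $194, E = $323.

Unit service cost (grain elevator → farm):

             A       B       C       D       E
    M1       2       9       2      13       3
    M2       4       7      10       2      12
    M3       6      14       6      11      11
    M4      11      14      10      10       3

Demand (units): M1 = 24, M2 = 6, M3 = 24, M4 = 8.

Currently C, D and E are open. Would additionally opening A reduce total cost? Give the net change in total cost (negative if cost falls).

Current service cost with {C, D, E}: 228.
Adding A: each farm re-picks its cheapest; new service cost 228, saving 0.
Extra fixed cost: 80. Net change = 80 − 0 = 80.
(Totals: 993 → 1073.)

No — net change +80 (cost rises by 80).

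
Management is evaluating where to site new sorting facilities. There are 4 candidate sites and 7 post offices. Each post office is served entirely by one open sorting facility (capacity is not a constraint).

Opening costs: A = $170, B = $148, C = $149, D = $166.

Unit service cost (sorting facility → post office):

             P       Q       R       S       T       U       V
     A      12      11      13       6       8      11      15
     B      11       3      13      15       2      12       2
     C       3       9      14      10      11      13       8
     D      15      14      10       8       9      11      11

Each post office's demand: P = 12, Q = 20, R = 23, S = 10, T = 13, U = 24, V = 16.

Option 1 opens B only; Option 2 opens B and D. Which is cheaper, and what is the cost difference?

Option 1: {B}: P→B 11·12=132, Q→B 3·20=60, R→B 13·23=299, S→B 15·10=150, T→B 2·13=26, U→B 12·24=288, V→B 2·16=32. Service 987; fixed 148; total 1135.
Option 2: {B, D}: P→B 11·12=132, Q→B 3·20=60, R→D 10·23=230, S→D 8·10=80, T→B 2·13=26, U→D 11·24=264, V→B 2·16=32. Service 824; fixed 314; total 1138.
Difference: |1135 − 1138| = 3.

Option 1 is cheaper by 3.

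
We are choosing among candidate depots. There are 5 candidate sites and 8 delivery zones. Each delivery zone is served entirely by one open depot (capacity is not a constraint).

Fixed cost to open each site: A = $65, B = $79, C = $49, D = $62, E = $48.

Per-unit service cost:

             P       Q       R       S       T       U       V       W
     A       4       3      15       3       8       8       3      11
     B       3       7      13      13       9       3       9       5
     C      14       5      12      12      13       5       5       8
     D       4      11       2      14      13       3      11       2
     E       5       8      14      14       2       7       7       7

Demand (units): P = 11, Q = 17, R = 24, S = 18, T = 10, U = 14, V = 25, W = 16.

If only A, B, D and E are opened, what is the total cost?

Total cost: 609

Each delivery zone is assigned to its cheapest site among the open ones.
{A, B, D, E}: P→B 3·11=33, Q→A 3·17=51, R→D 2·24=48, S→A 3·18=54, T→E 2·10=20, U→B 3·14=42, V→A 3·25=75, W→D 2·16=32. Service 355; fixed 254; total 609.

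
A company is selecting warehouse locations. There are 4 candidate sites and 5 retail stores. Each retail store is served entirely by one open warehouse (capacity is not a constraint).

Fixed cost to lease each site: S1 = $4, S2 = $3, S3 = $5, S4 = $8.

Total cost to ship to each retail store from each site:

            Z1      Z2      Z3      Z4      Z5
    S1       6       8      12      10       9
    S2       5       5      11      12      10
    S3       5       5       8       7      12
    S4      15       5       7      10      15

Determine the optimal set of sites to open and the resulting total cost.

Open S3 only; minimum total cost 42.

For any fixed open set, each retail store goes to its cheapest open site; total = fixed + service.
{S3}: Z1→S3 5, Z2→S3 5, Z3→S3 8, Z4→S3 7, Z5→S3 12. Service 37; fixed 5; total 42.
{S1, S3}: service 34 + fixed 9 = 43
{S2, S3}: Z1→S2 5, Z2→S2 5, Z3→S3 8, Z4→S3 7, Z5→S2 10. Service 35; fixed 8; total 43.
{S1, S2, S3, S4}: Z1→S2 5, Z2→S2 5, Z3→S4 7, Z4→S3 7, Z5→S1 9. Service 33; fixed 20; total 53.
No other subset beats 42.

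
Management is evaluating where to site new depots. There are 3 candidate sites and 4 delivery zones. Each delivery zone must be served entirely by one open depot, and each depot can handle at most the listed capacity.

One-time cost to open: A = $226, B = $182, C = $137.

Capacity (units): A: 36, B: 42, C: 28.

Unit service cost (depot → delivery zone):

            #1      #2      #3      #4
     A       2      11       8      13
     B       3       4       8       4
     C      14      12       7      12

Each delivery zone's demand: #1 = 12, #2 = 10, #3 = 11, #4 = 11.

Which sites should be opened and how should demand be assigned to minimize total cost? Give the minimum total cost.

Open {B, C}: #1→B 3·12=36, #2→B 4·10=40, #3→C 7·11=77, #4→B 4·11=44.
Loads: B carries 33/42, C carries 11/28. Service 197; fixed 319; total 516.
Next best feasible plan costs 596.

Minimum total cost: 516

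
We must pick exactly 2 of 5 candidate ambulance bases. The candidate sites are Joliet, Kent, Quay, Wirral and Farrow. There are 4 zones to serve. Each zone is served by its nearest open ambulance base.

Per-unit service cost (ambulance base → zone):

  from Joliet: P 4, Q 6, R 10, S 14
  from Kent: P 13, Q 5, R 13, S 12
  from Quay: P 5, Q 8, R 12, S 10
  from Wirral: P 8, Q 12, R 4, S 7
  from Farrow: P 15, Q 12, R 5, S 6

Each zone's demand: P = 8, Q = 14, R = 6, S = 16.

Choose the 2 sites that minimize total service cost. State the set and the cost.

With exactly 2 open, each zone uses its cheapest among the chosen.
{Joliet, Farrow}: P→Joliet 4·8=32, Q→Joliet 6·14=84, R→Farrow 5·6=30, S→Farrow 6·16=96. Service cost 242.
{Joliet, Wirral}: service cost 252
{Kent, Wirral}: service cost 270
Among all 10 size-2 choices, {Joliet, Farrow} is lowest.

Choose Joliet and Farrow; total service cost 242.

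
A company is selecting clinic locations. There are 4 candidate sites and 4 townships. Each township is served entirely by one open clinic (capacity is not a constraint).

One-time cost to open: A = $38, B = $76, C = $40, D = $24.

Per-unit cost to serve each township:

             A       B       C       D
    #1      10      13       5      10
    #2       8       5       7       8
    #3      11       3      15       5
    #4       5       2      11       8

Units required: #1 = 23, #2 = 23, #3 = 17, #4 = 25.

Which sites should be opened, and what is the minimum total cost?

For any fixed open set, each township goes to its cheapest open site; total = fixed + service.
{B, C}: #1→C 5·23=115, #2→B 5·23=115, #3→B 3·17=51, #4→B 2·25=50. Service 331; fixed 116; total 447.
{B, C, D}: #1→C 5·23=115, #2→B 5·23=115, #3→B 3·17=51, #4→B 2·25=50. Service 331; fixed 140; total 471.
{A, B, C}: service 331 + fixed 154 = 485
{A, B, C, D}: service 331 + fixed 178 = 509
No other subset beats 447.

Open B and C; minimum total cost 447.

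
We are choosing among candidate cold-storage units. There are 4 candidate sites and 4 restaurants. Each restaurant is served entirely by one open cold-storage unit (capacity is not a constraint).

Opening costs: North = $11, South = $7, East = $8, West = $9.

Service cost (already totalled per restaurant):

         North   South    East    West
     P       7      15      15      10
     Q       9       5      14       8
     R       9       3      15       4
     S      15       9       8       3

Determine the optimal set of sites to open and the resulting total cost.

Open West only; minimum total cost 34.

For any fixed open set, each restaurant goes to its cheapest open site; total = fixed + service.
{West}: P→West 10, Q→West 8, R→West 4, S→West 3. Service 25; fixed 9; total 34.
{South, West}: service 21 + fixed 16 = 37
{South}: P→South 15, Q→South 5, R→South 3, S→South 9. Service 32; fixed 7; total 39.
{North, South, East, West}: service 18 + fixed 35 = 53
(All 15 nonempty subsets were checked; West only is lowest.)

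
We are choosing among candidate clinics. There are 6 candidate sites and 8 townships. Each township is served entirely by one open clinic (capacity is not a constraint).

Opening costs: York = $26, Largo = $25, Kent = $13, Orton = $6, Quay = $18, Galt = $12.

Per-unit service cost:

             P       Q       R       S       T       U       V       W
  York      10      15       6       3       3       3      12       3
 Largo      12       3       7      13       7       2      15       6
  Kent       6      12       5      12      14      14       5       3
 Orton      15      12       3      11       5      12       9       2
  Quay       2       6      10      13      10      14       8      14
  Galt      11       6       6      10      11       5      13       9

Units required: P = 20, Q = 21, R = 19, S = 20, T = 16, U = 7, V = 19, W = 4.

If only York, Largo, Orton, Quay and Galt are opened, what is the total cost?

Total cost: 529

Each township is assigned to its cheapest site among the open ones.
{York, Largo, Orton, Quay, Galt}: P→Quay 2·20=40, Q→Largo 3·21=63, R→Orton 3·19=57, S→York 3·20=60, T→York 3·16=48, U→Largo 2·7=14, V→Quay 8·19=152, W→Orton 2·4=8. Service 442; fixed 87; total 529.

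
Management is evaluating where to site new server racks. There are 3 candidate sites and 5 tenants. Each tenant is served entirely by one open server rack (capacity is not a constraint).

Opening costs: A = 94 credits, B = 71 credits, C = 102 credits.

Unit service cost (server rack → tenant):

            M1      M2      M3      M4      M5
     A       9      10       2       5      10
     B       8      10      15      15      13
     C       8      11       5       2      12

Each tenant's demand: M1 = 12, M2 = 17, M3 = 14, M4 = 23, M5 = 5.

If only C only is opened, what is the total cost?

Each tenant is assigned to its cheapest site among the open ones.
{C}: M1→C 8·12=96, M2→C 11·17=187, M3→C 5·14=70, M4→C 2·23=46, M5→C 12·5=60. Service 459; fixed 102; total 561.

Total cost: 561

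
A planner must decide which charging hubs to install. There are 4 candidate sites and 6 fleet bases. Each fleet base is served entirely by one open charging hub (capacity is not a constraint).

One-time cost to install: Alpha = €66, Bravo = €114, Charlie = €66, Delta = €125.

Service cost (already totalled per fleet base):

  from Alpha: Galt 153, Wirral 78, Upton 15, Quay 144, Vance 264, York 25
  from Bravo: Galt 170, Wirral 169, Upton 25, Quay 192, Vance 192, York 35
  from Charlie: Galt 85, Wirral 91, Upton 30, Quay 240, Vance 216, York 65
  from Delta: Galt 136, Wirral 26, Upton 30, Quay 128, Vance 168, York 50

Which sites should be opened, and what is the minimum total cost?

For any fixed open set, each fleet base goes to its cheapest open site; total = fixed + service.
{Delta}: Galt→Delta 136, Wirral→Delta 26, Upton→Delta 30, Quay→Delta 128, Vance→Delta 168, York→Delta 50. Service 538; fixed 125; total 663.
{Charlie, Delta}: service 487 + fixed 191 = 678
{Alpha, Delta}: service 498 + fixed 191 = 689
{Alpha, Bravo, Charlie, Delta}: service 447 + fixed 371 = 818
No other subset beats 663.

Open Delta only; minimum total cost 663.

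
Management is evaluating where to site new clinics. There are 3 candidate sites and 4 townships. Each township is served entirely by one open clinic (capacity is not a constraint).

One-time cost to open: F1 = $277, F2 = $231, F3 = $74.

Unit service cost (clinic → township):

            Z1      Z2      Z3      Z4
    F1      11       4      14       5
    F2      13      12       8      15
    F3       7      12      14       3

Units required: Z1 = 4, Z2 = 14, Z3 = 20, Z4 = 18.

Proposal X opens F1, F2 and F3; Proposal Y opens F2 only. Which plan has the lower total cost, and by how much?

Proposal X: {F1, F2, F3}: Z1→F3 7·4=28, Z2→F1 4·14=56, Z3→F2 8·20=160, Z4→F3 3·18=54. Service 298; fixed 582; total 880.
Proposal Y: {F2}: Z1→F2 13·4=52, Z2→F2 12·14=168, Z3→F2 8·20=160, Z4→F2 15·18=270. Service 650; fixed 231; total 881.
Difference: |880 − 881| = 1.

Proposal X is cheaper by 1.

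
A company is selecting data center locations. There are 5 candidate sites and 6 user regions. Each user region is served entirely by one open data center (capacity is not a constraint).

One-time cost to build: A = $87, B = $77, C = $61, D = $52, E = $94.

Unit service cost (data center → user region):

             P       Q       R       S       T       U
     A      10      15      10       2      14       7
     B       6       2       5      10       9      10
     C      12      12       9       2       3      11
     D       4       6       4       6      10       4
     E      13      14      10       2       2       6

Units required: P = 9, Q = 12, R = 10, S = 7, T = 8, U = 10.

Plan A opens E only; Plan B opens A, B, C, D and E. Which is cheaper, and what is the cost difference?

Plan A: {E}: P→E 13·9=117, Q→E 14·12=168, R→E 10·10=100, S→E 2·7=14, T→E 2·8=16, U→E 6·10=60. Service 475; fixed 94; total 569.
Plan B: {A, B, C, D, E}: P→D 4·9=36, Q→B 2·12=24, R→D 4·10=40, S→A 2·7=14, T→E 2·8=16, U→D 4·10=40. Service 170; fixed 371; total 541.
Difference: |569 − 541| = 28.

Plan B is cheaper by 28.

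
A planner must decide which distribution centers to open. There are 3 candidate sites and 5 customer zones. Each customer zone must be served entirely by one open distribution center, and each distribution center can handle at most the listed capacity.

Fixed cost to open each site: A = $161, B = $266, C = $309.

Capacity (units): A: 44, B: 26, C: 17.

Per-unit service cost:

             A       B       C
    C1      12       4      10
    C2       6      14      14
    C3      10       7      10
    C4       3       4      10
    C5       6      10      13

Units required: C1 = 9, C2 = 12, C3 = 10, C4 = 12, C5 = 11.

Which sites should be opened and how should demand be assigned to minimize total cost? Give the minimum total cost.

Minimum total cost: 707

Open {A, B}: C1→B 4·9=36, C2→A 6·12=72, C3→B 7·10=70, C4→A 3·12=36, C5→A 6·11=66.
Loads: A carries 35/44, B carries 19/26. Service 280; fixed 427; total 707.
Next best feasible plan costs 749.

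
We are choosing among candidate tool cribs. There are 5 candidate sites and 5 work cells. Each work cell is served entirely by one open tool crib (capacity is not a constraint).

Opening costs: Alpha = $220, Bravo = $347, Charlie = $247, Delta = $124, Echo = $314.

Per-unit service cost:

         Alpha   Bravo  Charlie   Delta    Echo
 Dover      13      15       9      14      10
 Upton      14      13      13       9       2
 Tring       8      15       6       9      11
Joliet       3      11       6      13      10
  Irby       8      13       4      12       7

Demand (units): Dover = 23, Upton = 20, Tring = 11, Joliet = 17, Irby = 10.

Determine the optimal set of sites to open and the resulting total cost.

Open Charlie only; minimum total cost 922.

For any fixed open set, each work cell goes to its cheapest open site; total = fixed + service.
{Charlie}: Dover→Charlie 9·23=207, Upton→Charlie 13·20=260, Tring→Charlie 6·11=66, Joliet→Charlie 6·17=102, Irby→Charlie 4·10=40. Service 675; fixed 247; total 922.
{Echo}: service 631 + fixed 314 = 945
{Charlie, Delta}: service 595 + fixed 371 = 966
{Alpha, Bravo, Charlie, Delta, Echo}: Dover→Charlie 9·23=207, Upton→Echo 2·20=40, Tring→Charlie 6·11=66, Joliet→Alpha 3·17=51, Irby→Charlie 4·10=40. Service 404; fixed 1252; total 1656.
No other subset beats 922.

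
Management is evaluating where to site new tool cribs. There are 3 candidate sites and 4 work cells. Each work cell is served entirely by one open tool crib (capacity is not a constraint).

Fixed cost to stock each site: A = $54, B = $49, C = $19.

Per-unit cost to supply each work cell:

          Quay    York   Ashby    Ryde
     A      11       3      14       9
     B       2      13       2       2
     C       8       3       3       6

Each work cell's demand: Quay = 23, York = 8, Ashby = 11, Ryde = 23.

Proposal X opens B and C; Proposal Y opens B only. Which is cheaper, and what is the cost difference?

Proposal X is cheaper by 61.

Proposal X: {B, C}: Quay→B 2·23=46, York→C 3·8=24, Ashby→B 2·11=22, Ryde→B 2·23=46. Service 138; fixed 68; total 206.
Proposal Y: {B}: Quay→B 2·23=46, York→B 13·8=104, Ashby→B 2·11=22, Ryde→B 2·23=46. Service 218; fixed 49; total 267.
Difference: |206 − 267| = 61.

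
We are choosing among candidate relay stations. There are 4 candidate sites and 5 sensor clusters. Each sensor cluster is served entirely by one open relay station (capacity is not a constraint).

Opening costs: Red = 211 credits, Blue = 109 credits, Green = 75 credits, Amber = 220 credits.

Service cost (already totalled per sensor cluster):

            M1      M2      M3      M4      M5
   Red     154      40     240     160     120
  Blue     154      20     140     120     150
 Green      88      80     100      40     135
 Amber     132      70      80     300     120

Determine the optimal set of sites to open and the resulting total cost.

Open Green only; minimum total cost 518.

For any fixed open set, each sensor cluster goes to its cheapest open site; total = fixed + service.
{Green}: M1→Green 88, M2→Green 80, M3→Green 100, M4→Green 40, M5→Green 135. Service 443; fixed 75; total 518.
{Blue, Green}: service 383 + fixed 184 = 567
{Red, Green}: service 388 + fixed 286 = 674
{Red, Blue, Green, Amber}: service 348 + fixed 615 = 963
No other subset beats 518.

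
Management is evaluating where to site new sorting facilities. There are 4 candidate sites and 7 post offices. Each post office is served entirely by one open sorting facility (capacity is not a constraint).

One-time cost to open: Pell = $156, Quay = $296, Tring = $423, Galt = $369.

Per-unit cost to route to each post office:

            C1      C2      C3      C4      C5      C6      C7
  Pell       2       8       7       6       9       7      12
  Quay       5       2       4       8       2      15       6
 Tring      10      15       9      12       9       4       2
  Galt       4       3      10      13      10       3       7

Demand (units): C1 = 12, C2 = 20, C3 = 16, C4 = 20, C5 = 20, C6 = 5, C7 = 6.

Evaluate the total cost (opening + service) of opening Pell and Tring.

Total cost: 1207

Each post office is assigned to its cheapest site among the open ones.
{Pell, Tring}: C1→Pell 2·12=24, C2→Pell 8·20=160, C3→Pell 7·16=112, C4→Pell 6·20=120, C5→Pell 9·20=180, C6→Tring 4·5=20, C7→Tring 2·6=12. Service 628; fixed 579; total 1207.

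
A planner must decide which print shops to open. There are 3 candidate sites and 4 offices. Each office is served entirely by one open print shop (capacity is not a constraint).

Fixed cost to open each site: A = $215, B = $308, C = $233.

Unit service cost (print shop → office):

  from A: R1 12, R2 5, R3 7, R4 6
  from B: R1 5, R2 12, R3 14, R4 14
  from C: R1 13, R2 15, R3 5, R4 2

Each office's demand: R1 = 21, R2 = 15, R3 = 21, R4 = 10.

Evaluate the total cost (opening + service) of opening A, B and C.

Each office is assigned to its cheapest site among the open ones.
{A, B, C}: R1→B 5·21=105, R2→A 5·15=75, R3→C 5·21=105, R4→C 2·10=20. Service 305; fixed 756; total 1061.

Total cost: 1061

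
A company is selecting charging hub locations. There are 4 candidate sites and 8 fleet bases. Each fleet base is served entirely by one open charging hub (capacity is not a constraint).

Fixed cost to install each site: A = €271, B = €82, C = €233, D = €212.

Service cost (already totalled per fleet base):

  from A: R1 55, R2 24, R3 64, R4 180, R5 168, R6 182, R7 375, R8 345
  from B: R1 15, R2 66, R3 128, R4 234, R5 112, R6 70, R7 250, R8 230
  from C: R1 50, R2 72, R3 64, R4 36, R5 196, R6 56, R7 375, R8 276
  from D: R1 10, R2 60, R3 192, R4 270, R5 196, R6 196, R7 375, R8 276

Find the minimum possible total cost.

For any fixed open set, each fleet base goes to its cheapest open site; total = fixed + service.
{B, C}: R1→B 15, R2→B 66, R3→C 64, R4→C 36, R5→B 112, R6→C 56, R7→B 250, R8→B 230. Service 829; fixed 315; total 1144.
{B}: service 1105 + fixed 82 = 1187
{A, B}: R1→B 15, R2→A 24, R3→A 64, R4→A 180, R5→B 112, R6→B 70, R7→B 250, R8→B 230. Service 945; fixed 353; total 1298.
{A, B, C, D}: R1→D 10, R2→A 24, R3→A 64, R4→C 36, R5→B 112, R6→C 56, R7→B 250, R8→B 230. Service 782; fixed 798; total 1580.
No other subset beats 1144.

Minimum total cost: 1144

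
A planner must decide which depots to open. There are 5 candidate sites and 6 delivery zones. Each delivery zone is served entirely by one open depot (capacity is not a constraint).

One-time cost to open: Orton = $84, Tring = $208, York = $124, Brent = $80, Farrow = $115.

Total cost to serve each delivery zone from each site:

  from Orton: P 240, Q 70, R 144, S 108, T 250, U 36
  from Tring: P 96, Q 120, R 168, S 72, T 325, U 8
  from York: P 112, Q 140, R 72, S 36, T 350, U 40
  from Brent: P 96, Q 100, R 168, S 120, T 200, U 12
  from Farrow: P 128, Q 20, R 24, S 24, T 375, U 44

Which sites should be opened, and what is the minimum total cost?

For any fixed open set, each delivery zone goes to its cheapest open site; total = fixed + service.
{Brent, Farrow}: P→Brent 96, Q→Farrow 20, R→Farrow 24, S→Farrow 24, T→Brent 200, U→Brent 12. Service 376; fixed 195; total 571.
{Orton, Brent, Farrow}: P→Brent 96, Q→Farrow 20, R→Farrow 24, S→Farrow 24, T→Brent 200, U→Brent 12. Service 376; fixed 279; total 655.
{Orton, Farrow}: service 482 + fixed 199 = 681
{Orton, Tring, York, Brent, Farrow}: service 372 + fixed 611 = 983
No other subset beats 571.

Open Brent and Farrow; minimum total cost 571.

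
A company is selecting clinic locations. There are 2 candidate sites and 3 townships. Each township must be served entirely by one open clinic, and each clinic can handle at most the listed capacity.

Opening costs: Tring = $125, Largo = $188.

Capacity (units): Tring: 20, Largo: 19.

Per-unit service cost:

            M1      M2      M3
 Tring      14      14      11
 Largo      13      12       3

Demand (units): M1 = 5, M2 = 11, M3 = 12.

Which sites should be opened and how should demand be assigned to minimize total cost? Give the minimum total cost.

Minimum total cost: 568

Open {Tring, Largo}: M1→Largo 13·5=65, M2→Tring 14·11=154, M3→Largo 3·12=36.
Loads: Tring carries 11/20, Largo carries 17/19. Service 255; fixed 313; total 568.
Next best feasible plan costs 573.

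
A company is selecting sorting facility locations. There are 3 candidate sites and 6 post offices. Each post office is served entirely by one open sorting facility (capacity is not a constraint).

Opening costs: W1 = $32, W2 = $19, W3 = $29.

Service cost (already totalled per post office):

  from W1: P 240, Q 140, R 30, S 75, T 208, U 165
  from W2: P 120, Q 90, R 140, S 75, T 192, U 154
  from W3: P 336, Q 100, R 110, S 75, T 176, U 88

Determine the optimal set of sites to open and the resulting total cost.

For any fixed open set, each post office goes to its cheapest open site; total = fixed + service.
{W1, W2, W3}: P→W2 120, Q→W2 90, R→W1 30, S→W1 75, T→W3 176, U→W3 88. Service 579; fixed 80; total 659.
{W2, W3}: service 659 + fixed 48 = 707
{W1, W2}: service 661 + fixed 51 = 712
{W2}: service 771 + fixed 19 = 790
No other subset beats 659.

Open W1, W2 and W3; minimum total cost 659.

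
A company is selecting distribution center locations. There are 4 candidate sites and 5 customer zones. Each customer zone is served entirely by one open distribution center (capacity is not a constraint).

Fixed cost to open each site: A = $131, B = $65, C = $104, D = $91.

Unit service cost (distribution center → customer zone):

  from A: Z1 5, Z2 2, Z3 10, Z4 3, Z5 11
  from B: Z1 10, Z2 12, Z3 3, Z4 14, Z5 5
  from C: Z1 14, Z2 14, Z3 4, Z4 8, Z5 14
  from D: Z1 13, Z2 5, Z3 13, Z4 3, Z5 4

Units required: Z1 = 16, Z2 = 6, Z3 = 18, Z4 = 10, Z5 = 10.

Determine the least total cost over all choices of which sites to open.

Minimum total cost: 422

For any fixed open set, each customer zone goes to its cheapest open site; total = fixed + service.
{A, B}: Z1→A 5·16=80, Z2→A 2·6=12, Z3→B 3·18=54, Z4→A 3·10=30, Z5→B 5·10=50. Service 226; fixed 196; total 422.
{B, D}: service 314 + fixed 156 = 470
{A, B, D}: Z1→A 5·16=80, Z2→A 2·6=12, Z3→B 3·18=54, Z4→A 3·10=30, Z5→D 4·10=40. Service 216; fixed 287; total 503.
{A, B, C, D}: service 216 + fixed 391 = 607
No other subset beats 422.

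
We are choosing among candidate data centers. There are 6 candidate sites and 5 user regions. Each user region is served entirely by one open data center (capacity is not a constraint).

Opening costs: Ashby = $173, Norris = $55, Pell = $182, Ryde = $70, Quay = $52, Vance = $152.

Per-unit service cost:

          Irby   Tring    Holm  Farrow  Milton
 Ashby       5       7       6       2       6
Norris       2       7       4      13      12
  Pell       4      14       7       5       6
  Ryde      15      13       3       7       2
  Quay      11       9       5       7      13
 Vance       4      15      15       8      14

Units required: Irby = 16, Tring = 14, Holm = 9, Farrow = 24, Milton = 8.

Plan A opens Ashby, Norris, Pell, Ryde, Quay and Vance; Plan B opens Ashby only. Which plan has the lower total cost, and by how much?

Plan B is cheaper by 404.

Plan A: {Ashby, Norris, Pell, Ryde, Quay, Vance}: Irby→Norris 2·16=32, Tring→Ashby 7·14=98, Holm→Ryde 3·9=27, Farrow→Ashby 2·24=48, Milton→Ryde 2·8=16. Service 221; fixed 684; total 905.
Plan B: {Ashby}: Irby→Ashby 5·16=80, Tring→Ashby 7·14=98, Holm→Ashby 6·9=54, Farrow→Ashby 2·24=48, Milton→Ashby 6·8=48. Service 328; fixed 173; total 501.
Difference: |905 − 501| = 404.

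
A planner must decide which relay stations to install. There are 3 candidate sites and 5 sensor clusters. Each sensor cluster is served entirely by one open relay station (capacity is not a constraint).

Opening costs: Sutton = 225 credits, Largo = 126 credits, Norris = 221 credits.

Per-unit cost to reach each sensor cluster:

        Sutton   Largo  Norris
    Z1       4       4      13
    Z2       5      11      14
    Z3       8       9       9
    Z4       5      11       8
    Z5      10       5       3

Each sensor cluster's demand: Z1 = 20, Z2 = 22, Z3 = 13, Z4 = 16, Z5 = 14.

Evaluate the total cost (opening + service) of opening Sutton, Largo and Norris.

Each sensor cluster is assigned to its cheapest site among the open ones.
{Sutton, Largo, Norris}: Z1→Sutton 4·20=80, Z2→Sutton 5·22=110, Z3→Sutton 8·13=104, Z4→Sutton 5·16=80, Z5→Norris 3·14=42. Service 416; fixed 572; total 988.

Total cost: 988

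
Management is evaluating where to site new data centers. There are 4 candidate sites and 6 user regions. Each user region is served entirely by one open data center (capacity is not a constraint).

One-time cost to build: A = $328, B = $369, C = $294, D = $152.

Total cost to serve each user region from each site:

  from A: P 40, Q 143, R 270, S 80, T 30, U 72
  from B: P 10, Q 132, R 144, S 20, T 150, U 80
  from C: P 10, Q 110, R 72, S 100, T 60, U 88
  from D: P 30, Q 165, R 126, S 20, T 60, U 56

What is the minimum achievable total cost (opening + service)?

Minimum total cost: 609

For any fixed open set, each user region goes to its cheapest open site; total = fixed + service.
{D}: P→D 30, Q→D 165, R→D 126, S→D 20, T→D 60, U→D 56. Service 457; fixed 152; total 609.
{C}: P→C 10, Q→C 110, R→C 72, S→C 100, T→C 60, U→C 88. Service 440; fixed 294; total 734.
{C, D}: service 328 + fixed 446 = 774
{A, B, C, D}: P→B 10, Q→C 110, R→C 72, S→B 20, T→A 30, U→D 56. Service 298; fixed 1143; total 1441.
No other subset beats 609.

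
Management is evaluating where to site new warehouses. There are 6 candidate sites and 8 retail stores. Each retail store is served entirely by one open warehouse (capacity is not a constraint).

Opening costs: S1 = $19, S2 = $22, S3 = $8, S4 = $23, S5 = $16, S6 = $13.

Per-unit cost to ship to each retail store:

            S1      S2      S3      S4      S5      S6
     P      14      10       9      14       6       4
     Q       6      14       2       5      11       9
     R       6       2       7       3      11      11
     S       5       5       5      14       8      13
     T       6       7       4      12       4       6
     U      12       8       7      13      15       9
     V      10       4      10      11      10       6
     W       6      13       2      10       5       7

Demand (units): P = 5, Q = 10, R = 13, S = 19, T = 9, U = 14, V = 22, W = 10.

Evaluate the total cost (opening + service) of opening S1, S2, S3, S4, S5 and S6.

Total cost: 504

Each retail store is assigned to its cheapest site among the open ones.
{S1, S2, S3, S4, S5, S6}: P→S6 4·5=20, Q→S3 2·10=20, R→S2 2·13=26, S→S1 5·19=95, T→S3 4·9=36, U→S3 7·14=98, V→S2 4·22=88, W→S3 2·10=20. Service 403; fixed 101; total 504.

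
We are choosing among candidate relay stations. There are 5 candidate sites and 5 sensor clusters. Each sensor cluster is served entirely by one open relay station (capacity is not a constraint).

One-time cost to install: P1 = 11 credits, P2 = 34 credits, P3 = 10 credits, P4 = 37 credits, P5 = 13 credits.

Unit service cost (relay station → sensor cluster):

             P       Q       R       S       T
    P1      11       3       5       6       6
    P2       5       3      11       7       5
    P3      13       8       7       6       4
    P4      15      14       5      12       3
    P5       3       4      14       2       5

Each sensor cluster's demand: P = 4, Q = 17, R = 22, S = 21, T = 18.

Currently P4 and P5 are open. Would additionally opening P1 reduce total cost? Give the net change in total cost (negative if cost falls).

Current service cost with {P4, P5}: 286.
Adding P1: each sensor cluster re-picks its cheapest; new service cost 269, saving 17.
Extra fixed cost: 11. Net change = 11 − 17 = -6.
(Totals: 336 → 330.)

Yes — net change −6 (cost falls by 6).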